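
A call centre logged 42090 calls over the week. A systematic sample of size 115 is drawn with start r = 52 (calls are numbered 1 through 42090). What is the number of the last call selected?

k = 42090/115 = 366
115th selection = r + (115−1)·k = 52 + 114×366 = 52 + 41724 = 41776

41776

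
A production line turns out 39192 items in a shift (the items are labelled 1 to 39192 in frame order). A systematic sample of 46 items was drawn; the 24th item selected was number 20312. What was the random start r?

k = 39192/46 = 852
r = 20312 − (24−1)×852 = 20312 − 19596 = 716

716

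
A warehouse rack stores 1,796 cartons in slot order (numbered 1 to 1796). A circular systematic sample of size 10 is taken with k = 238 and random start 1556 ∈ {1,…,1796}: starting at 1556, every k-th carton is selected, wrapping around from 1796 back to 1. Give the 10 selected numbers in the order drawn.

Selection 1: 1556
Selection 2: 1556 + 238 = 1794
Selection 3: 1794 + 238 = 2032 → 2032 − 1796 = 236
Selection 4: 236 + 238 = 474
Selection 5: 474 + 238 = 712
Selection 6: 712 + 238 = 950
Selection 7: 950 + 238 = 1188
Selection 8: 1188 + 238 = 1426
Selection 9: 1426 + 238 = 1664
Selection 10: 1664 + 238 = 1902 → 1902 − 1796 = 106

1556, 1794, 236, 474, 712, 950, 1188, 1426, 1664, 106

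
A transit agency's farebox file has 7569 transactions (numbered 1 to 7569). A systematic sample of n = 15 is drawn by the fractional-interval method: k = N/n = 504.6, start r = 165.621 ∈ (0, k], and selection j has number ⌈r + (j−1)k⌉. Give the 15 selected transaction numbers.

166, 671, 1175, 1680, 2185, 2689, 3194, 3698, 4203, 4708, 5212, 5717, 6221, 6726, 7231

j=1: r + 0k = 165.621 → ⌈·⌉ = 166
j=2: r + 1k = 670.221 → ⌈·⌉ = 671
j=3: r + 2k = 1174.821 → ⌈·⌉ = 1175
j=4: r + 3k = 1679.421 → ⌈·⌉ = 1680
j=5: r + 4k = 2184.021 → ⌈·⌉ = 2185
j=6: r + 5k = 2688.621 → ⌈·⌉ = 2689
j=7: r + 6k = 3193.221 → ⌈·⌉ = 3194
j=8: r + 7k = 3697.821 → ⌈·⌉ = 3698
j=9: r + 8k = 4202.421 → ⌈·⌉ = 4203
j=10: r + 9k = 4707.021 → ⌈·⌉ = 4708
j=11: r + 10k = 5211.621 → ⌈·⌉ = 5212
j=12: r + 11k = 5716.221 → ⌈·⌉ = 5717
j=13: r + 12k = 6220.821 → ⌈·⌉ = 6221
j=14: r + 13k = 6725.421 → ⌈·⌉ = 6726
j=15: r + 14k = 7230.021 → ⌈·⌉ = 7231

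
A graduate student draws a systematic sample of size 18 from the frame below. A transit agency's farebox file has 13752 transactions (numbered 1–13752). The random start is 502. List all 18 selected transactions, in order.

k = N/n = 13752/18 = 764
transaction 1: 502
transaction 2: 502 + 764 = 1266
transaction 3: 1266 + 764 = 2030
transaction 4: 2030 + 764 = 2794
transaction 5: 2794 + 764 = 3558
transaction 6: 3558 + 764 = 4322
transaction 7: 4322 + 764 = 5086
transaction 8: 5086 + 764 = 5850
transaction 9: 5850 + 764 = 6614
transaction 10: 6614 + 764 = 7378
transaction 11: 7378 + 764 = 8142
transaction 12: 8142 + 764 = 8906
transaction 13: 8906 + 764 = 9670
transaction 14: 9670 + 764 = 10434
transaction 15: 10434 + 764 = 11198
transaction 16: 11198 + 764 = 11962
transaction 17: 11962 + 764 = 12726
transaction 18: 12726 + 764 = 13490

502, 1266, 2030, 2794, 3558, 4322, 5086, 5850, 6614, 7378, 8142, 8906, 9670, 10434, 11198, 11962, 12726, 13490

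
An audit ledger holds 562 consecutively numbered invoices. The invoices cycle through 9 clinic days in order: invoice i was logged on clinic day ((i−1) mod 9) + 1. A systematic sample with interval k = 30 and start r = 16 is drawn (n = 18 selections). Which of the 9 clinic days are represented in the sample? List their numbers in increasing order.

Consecutive selections differ by k = 30, so their clinic day numbers differ by 30 mod 9 = 3.
gcd(30, 9) = 3, so the sample visits 9/3 = 3 distinct residues mod 9.
Start 16 is clinic day 7; the clinic days hit are 1, 4, 7.

1, 4, 7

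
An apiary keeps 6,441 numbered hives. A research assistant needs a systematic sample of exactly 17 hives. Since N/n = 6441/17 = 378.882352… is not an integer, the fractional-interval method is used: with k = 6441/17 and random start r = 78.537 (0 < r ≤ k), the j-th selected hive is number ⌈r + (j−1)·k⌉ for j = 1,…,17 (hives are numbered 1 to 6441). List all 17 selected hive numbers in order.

j=1: r + 0k = 78.537 → ⌈·⌉ = 79
j=2: r + 1k = 457.419352… → ⌈·⌉ = 458
j=3: r + 2k = 836.301705… → ⌈·⌉ = 837
j=4: r + 3k = 1215.184058… → ⌈·⌉ = 1216
j=5: r + 4k = 1594.066411… → ⌈·⌉ = 1595
j=6: r + 5k = 1972.948764… → ⌈·⌉ = 1973
j=7: r + 6k = 2351.831117… → ⌈·⌉ = 2352
j=8: r + 7k = 2730.713470… → ⌈·⌉ = 2731
j=9: r + 8k = 3109.595823… → ⌈·⌉ = 3110
j=10: r + 9k = 3488.478176… → ⌈·⌉ = 3489
j=11: r + 10k = 3867.360529… → ⌈·⌉ = 3868
j=12: r + 11k = 4246.242882… → ⌈·⌉ = 4247
j=13: r + 12k = 4625.125235… → ⌈·⌉ = 4626
j=14: r + 13k = 5004.007588… → ⌈·⌉ = 5005
j=15: r + 14k = 5382.889941… → ⌈·⌉ = 5383
j=16: r + 15k = 5761.772294… → ⌈·⌉ = 5762
j=17: r + 16k = 6140.654647… → ⌈·⌉ = 6141

79, 458, 837, 1216, 1595, 1973, 2352, 2731, 3110, 3489, 3868, 4247, 4626, 5005, 5383, 5762, 6141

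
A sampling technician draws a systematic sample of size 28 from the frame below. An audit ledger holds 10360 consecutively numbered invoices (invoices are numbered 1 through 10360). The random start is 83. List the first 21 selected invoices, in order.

83, 453, 823, 1193, 1563, 1933, 2303, 2673, 3043, 3413, 3783, 4153, 4523, 4893, 5263, 5633, 6003, 6373, 6743, 7113, 7483

k = N/n = 10360/28 = 370
invoice 1: 83
invoice 2: 83 + 370 = 453
invoice 3: 453 + 370 = 823
invoice 4: 823 + 370 = 1193
invoice 5: 1193 + 370 = 1563
invoice 6: 1563 + 370 = 1933
invoice 7: 1933 + 370 = 2303
invoice 8: 2303 + 370 = 2673
invoice 9: 2673 + 370 = 3043
invoice 10: 3043 + 370 = 3413
invoice 11: 3413 + 370 = 3783
invoice 12: 3783 + 370 = 4153
invoice 13: 4153 + 370 = 4523
invoice 14: 4523 + 370 = 4893
invoice 15: 4893 + 370 = 5263
invoice 16: 5263 + 370 = 5633
invoice 17: 5633 + 370 = 6003
invoice 18: 6003 + 370 = 6373
invoice 19: 6373 + 370 = 6743
invoice 20: 6743 + 370 = 7113
invoice 21: 7113 + 370 = 7483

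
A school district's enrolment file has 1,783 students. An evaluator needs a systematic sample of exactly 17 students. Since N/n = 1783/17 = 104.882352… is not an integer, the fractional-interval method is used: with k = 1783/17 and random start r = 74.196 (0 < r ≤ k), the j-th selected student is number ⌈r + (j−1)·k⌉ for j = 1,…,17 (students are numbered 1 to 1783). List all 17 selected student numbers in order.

75, 180, 284, 389, 494, 599, 704, 809, 914, 1019, 1124, 1228, 1333, 1438, 1543, 1648, 1753

j=1: r + 0k = 74.196 → ⌈·⌉ = 75
j=2: r + 1k = 179.078352… → ⌈·⌉ = 180
j=3: r + 2k = 283.960705… → ⌈·⌉ = 284
j=4: r + 3k = 388.843058… → ⌈·⌉ = 389
j=5: r + 4k = 493.725411… → ⌈·⌉ = 494
j=6: r + 5k = 598.607764… → ⌈·⌉ = 599
j=7: r + 6k = 703.490117… → ⌈·⌉ = 704
j=8: r + 7k = 808.372470… → ⌈·⌉ = 809
j=9: r + 8k = 913.254823… → ⌈·⌉ = 914
j=10: r + 9k = 1018.137176… → ⌈·⌉ = 1019
j=11: r + 10k = 1123.019529… → ⌈·⌉ = 1124
j=12: r + 11k = 1227.901882… → ⌈·⌉ = 1228
j=13: r + 12k = 1332.784235… → ⌈·⌉ = 1333
j=14: r + 13k = 1437.666588… → ⌈·⌉ = 1438
j=15: r + 14k = 1542.548941… → ⌈·⌉ = 1543
j=16: r + 15k = 1647.431294… → ⌈·⌉ = 1648
j=17: r + 16k = 1752.313647… → ⌈·⌉ = 1753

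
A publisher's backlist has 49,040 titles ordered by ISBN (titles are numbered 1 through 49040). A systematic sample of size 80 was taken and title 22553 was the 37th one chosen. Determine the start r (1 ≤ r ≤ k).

k = 49040/80 = 613
r = 22553 − (37−1)×613 = 22553 − 22068 = 485

485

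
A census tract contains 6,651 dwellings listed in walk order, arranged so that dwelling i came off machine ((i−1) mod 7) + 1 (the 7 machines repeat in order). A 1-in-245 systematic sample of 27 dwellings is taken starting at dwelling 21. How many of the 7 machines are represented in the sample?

1

Consecutive selections differ by k = 245, so their machine numbers differ by 245 mod 7 = 0.
gcd(245, 7) = 7, so the sample visits 7/7 = 1 distinct residues mod 7.
Start 21 is machine 7; the machines hit are 7.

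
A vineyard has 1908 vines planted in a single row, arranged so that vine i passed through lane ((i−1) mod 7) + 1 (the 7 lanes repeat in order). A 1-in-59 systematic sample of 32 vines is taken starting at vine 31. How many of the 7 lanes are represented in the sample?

Consecutive selections differ by k = 59, so their lane numbers differ by 59 mod 7 = 3.
gcd(59, 7) = 1, so the sample visits 7/1 = 7 distinct residues mod 7.
Start 31 is lane 3; the lanes hit are 1, 2, 3, 4, 5, 6, 7.

7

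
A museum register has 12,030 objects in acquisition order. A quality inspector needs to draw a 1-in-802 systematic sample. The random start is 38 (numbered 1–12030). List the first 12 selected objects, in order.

object 1: 38
object 2: 38 + 802 = 840
object 3: 840 + 802 = 1642
object 4: 1642 + 802 = 2444
object 5: 2444 + 802 = 3246
object 6: 3246 + 802 = 4048
object 7: 4048 + 802 = 4850
object 8: 4850 + 802 = 5652
object 9: 5652 + 802 = 6454
object 10: 6454 + 802 = 7256
object 11: 7256 + 802 = 8058
object 12: 8058 + 802 = 8860

38, 840, 1642, 2444, 3246, 4048, 4850, 5652, 6454, 7256, 8058, 8860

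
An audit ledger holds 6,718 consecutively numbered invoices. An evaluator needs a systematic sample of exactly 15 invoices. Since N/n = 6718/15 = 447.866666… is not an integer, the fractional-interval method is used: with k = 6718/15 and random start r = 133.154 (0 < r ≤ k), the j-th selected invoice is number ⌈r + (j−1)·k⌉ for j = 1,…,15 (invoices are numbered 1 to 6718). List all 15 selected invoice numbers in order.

134, 582, 1029, 1477, 1925, 2373, 2821, 3269, 3717, 4164, 4612, 5060, 5508, 5956, 6404

j=1: r + 0k = 133.154 → ⌈·⌉ = 134
j=2: r + 1k = 581.020666… → ⌈·⌉ = 582
j=3: r + 2k = 1028.887333… → ⌈·⌉ = 1029
j=4: r + 3k = 1476.754 → ⌈·⌉ = 1477
j=5: r + 4k = 1924.620666… → ⌈·⌉ = 1925
j=6: r + 5k = 2372.487333… → ⌈·⌉ = 2373
j=7: r + 6k = 2820.354 → ⌈·⌉ = 2821
j=8: r + 7k = 3268.220666… → ⌈·⌉ = 3269
j=9: r + 8k = 3716.087333… → ⌈·⌉ = 3717
j=10: r + 9k = 4163.954 → ⌈·⌉ = 4164
j=11: r + 10k = 4611.820666… → ⌈·⌉ = 4612
j=12: r + 11k = 5059.687333… → ⌈·⌉ = 5060
j=13: r + 12k = 5507.554 → ⌈·⌉ = 5508
j=14: r + 13k = 5955.420666… → ⌈·⌉ = 5956
j=15: r + 14k = 6403.287333… → ⌈·⌉ = 6404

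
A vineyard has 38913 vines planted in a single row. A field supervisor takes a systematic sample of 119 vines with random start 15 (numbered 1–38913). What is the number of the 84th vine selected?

27156

k = 38913/119 = 327
84th selection = r + (84−1)·k = 15 + 83×327 = 15 + 27141 = 27156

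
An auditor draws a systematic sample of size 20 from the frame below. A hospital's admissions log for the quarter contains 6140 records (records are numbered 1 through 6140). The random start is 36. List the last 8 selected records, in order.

3720, 4027, 4334, 4641, 4948, 5255, 5562, 5869

k = N/n = 6140/20 = 307
13th selection = 36 + 12×307 = 3720
14th: 3720 + 307 = 4027
15th: 4027 + 307 = 4334
16th: 4334 + 307 = 4641
17th: 4641 + 307 = 4948
18th: 4948 + 307 = 5255
19th: 5255 + 307 = 5562
20th: 5562 + 307 = 5869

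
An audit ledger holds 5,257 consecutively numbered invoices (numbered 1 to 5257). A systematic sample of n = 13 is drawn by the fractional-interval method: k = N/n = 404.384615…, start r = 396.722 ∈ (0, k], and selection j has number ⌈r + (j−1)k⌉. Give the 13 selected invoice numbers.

397, 802, 1206, 1610, 2015, 2419, 2824, 3228, 3632, 4037, 4441, 4845, 5250

j=1: r + 0k = 396.722 → ⌈·⌉ = 397
j=2: r + 1k = 801.106615… → ⌈·⌉ = 802
j=3: r + 2k = 1205.491230… → ⌈·⌉ = 1206
j=4: r + 3k = 1609.875846… → ⌈·⌉ = 1610
j=5: r + 4k = 2014.260461… → ⌈·⌉ = 2015
j=6: r + 5k = 2418.645076… → ⌈·⌉ = 2419
j=7: r + 6k = 2823.029692… → ⌈·⌉ = 2824
j=8: r + 7k = 3227.414307… → ⌈·⌉ = 3228
j=9: r + 8k = 3631.798923… → ⌈·⌉ = 3632
j=10: r + 9k = 4036.183538… → ⌈·⌉ = 4037
j=11: r + 10k = 4440.568153… → ⌈·⌉ = 4441
j=12: r + 11k = 4844.952769… → ⌈·⌉ = 4845
j=13: r + 12k = 5249.337384… → ⌈·⌉ = 5250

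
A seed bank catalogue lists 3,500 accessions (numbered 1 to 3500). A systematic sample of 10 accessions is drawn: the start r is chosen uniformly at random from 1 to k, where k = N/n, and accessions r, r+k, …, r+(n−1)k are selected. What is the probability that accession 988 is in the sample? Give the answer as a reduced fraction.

k = 3500/10 = 350.
Accession 988 is selected iff r ≡ 988 (mod 350); exactly one such r in {1,…,350}.
Inclusion probability = 1/350.

1/350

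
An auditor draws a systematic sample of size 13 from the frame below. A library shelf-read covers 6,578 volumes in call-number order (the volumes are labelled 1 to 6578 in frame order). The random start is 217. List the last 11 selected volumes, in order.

1229, 1735, 2241, 2747, 3253, 3759, 4265, 4771, 5277, 5783, 6289

k = N/n = 6578/13 = 506
3rd selection = 217 + 2×506 = 1229
4th: 1229 + 506 = 1735
5th: 1735 + 506 = 2241
6th: 2241 + 506 = 2747
7th: 2747 + 506 = 3253
8th: 3253 + 506 = 3759
9th: 3759 + 506 = 4265
10th: 4265 + 506 = 4771
11th: 4771 + 506 = 5277
12th: 5277 + 506 = 5783
13th: 5783 + 506 = 6289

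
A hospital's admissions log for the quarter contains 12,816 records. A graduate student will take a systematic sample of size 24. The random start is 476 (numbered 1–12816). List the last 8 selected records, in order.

9020, 9554, 10088, 10622, 11156, 11690, 12224, 12758

k = N/n = 12816/24 = 534
17th selection = 476 + 16×534 = 9020
18th: 9020 + 534 = 9554
19th: 9554 + 534 = 10088
20th: 10088 + 534 = 10622
21st: 10622 + 534 = 11156
22nd: 11156 + 534 = 11690
23rd: 11690 + 534 = 12224
24th: 12224 + 534 = 12758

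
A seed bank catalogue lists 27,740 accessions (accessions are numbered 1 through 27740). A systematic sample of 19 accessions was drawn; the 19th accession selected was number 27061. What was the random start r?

k = 27740/19 = 1460
r = 27061 − (19−1)×1460 = 27061 − 26280 = 781

781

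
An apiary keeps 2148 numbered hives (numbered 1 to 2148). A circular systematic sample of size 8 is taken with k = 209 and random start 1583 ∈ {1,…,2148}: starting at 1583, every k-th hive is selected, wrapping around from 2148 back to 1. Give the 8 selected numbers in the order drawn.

1583, 1792, 2001, 62, 271, 480, 689, 898

Selection 1: 1583
Selection 2: 1583 + 209 = 1792
Selection 3: 1792 + 209 = 2001
Selection 4: 2001 + 209 = 2210 → 2210 − 2148 = 62
Selection 5: 62 + 209 = 271
Selection 6: 271 + 209 = 480
Selection 7: 480 + 209 = 689
Selection 8: 689 + 209 = 898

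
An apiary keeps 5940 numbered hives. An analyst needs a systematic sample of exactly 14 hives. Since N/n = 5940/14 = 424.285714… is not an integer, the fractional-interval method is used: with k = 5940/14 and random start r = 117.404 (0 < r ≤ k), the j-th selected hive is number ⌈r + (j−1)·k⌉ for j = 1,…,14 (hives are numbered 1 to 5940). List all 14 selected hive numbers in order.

118, 542, 966, 1391, 1815, 2239, 2664, 3088, 3512, 3936, 4361, 4785, 5209, 5634

j=1: r + 0k = 117.404 → ⌈·⌉ = 118
j=2: r + 1k = 541.689714… → ⌈·⌉ = 542
j=3: r + 2k = 965.975428… → ⌈·⌉ = 966
j=4: r + 3k = 1390.261142… → ⌈·⌉ = 1391
j=5: r + 4k = 1814.546857… → ⌈·⌉ = 1815
j=6: r + 5k = 2238.832571… → ⌈·⌉ = 2239
j=7: r + 6k = 2663.118285… → ⌈·⌉ = 2664
j=8: r + 7k = 3087.404 → ⌈·⌉ = 3088
j=9: r + 8k = 3511.689714… → ⌈·⌉ = 3512
j=10: r + 9k = 3935.975428… → ⌈·⌉ = 3936
j=11: r + 10k = 4360.261142… → ⌈·⌉ = 4361
j=12: r + 11k = 4784.546857… → ⌈·⌉ = 4785
j=13: r + 12k = 5208.832571… → ⌈·⌉ = 5209
j=14: r + 13k = 5633.118285… → ⌈·⌉ = 5634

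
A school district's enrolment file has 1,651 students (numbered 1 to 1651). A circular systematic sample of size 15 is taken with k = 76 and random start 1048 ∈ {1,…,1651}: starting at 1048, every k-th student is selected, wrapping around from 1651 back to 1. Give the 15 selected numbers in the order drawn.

1048, 1124, 1200, 1276, 1352, 1428, 1504, 1580, 5, 81, 157, 233, 309, 385, 461

Selection 1: 1048
Selection 2: 1048 + 76 = 1124
Selection 3: 1124 + 76 = 1200
Selection 4: 1200 + 76 = 1276
Selection 5: 1276 + 76 = 1352
Selection 6: 1352 + 76 = 1428
Selection 7: 1428 + 76 = 1504
Selection 8: 1504 + 76 = 1580
Selection 9: 1580 + 76 = 1656 → 1656 − 1651 = 5
Selection 10: 5 + 76 = 81
Selection 11: 81 + 76 = 157
Selection 12: 157 + 76 = 233
Selection 13: 233 + 76 = 309
Selection 14: 309 + 76 = 385
Selection 15: 385 + 76 = 461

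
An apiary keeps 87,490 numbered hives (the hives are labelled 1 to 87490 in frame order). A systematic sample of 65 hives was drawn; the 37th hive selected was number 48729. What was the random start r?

k = 87490/65 = 1346
r = 48729 − (37−1)×1346 = 48729 − 48456 = 273

273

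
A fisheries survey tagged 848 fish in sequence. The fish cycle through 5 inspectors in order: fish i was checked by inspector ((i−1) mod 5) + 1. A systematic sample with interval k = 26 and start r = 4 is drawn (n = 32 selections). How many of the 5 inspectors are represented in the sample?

Consecutive selections differ by k = 26, so their inspector numbers differ by 26 mod 5 = 1.
gcd(26, 5) = 1, so the sample visits 5/1 = 5 distinct residues mod 5.
Start 4 is inspector 4; the inspectors hit are 1, 2, 3, 4, 5.

5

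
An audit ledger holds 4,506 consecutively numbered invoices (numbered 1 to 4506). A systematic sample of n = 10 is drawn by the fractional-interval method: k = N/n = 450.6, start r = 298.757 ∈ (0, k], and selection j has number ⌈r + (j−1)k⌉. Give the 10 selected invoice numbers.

j=1: r + 0k = 298.757 → ⌈·⌉ = 299
j=2: r + 1k = 749.357 → ⌈·⌉ = 750
j=3: r + 2k = 1199.957 → ⌈·⌉ = 1200
j=4: r + 3k = 1650.557 → ⌈·⌉ = 1651
j=5: r + 4k = 2101.157 → ⌈·⌉ = 2102
j=6: r + 5k = 2551.757 → ⌈·⌉ = 2552
j=7: r + 6k = 3002.357 → ⌈·⌉ = 3003
j=8: r + 7k = 3452.957 → ⌈·⌉ = 3453
j=9: r + 8k = 3903.557 → ⌈·⌉ = 3904
j=10: r + 9k = 4354.157 → ⌈·⌉ = 4355

299, 750, 1200, 1651, 2102, 2552, 3003, 3453, 3904, 4355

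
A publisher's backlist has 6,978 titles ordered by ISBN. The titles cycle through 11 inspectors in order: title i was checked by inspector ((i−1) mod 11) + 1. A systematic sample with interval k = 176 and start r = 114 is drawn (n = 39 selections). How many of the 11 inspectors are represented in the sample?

Consecutive selections differ by k = 176, so their inspector numbers differ by 176 mod 11 = 0.
gcd(176, 11) = 11, so the sample visits 11/11 = 1 distinct residues mod 11.
Start 114 is inspector 4; the inspectors hit are 4.

1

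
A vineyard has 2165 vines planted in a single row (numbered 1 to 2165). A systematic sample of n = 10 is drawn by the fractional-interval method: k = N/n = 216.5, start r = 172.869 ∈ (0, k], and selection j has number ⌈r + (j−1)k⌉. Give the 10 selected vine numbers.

173, 390, 606, 823, 1039, 1256, 1472, 1689, 1905, 2122

j=1: r + 0k = 172.869 → ⌈·⌉ = 173
j=2: r + 1k = 389.369 → ⌈·⌉ = 390
j=3: r + 2k = 605.869 → ⌈·⌉ = 606
j=4: r + 3k = 822.369 → ⌈·⌉ = 823
j=5: r + 4k = 1038.869 → ⌈·⌉ = 1039
j=6: r + 5k = 1255.369 → ⌈·⌉ = 1256
j=7: r + 6k = 1471.869 → ⌈·⌉ = 1472
j=8: r + 7k = 1688.369 → ⌈·⌉ = 1689
j=9: r + 8k = 1904.869 → ⌈·⌉ = 1905
j=10: r + 9k = 2121.369 → ⌈·⌉ = 2122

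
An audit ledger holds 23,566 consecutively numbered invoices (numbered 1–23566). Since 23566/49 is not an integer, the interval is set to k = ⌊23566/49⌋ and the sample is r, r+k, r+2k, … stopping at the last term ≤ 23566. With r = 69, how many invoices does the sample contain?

49

k = ⌊23566/49⌋ = 480
Achieved size = ⌊(23566 − 69)/480⌋ + 1 = ⌊23497/480⌋ + 1 = 48 + 1 = 49
(last selection: 69 + 48×480 = 23109 ≤ 23566; next would be 23589 > 23566)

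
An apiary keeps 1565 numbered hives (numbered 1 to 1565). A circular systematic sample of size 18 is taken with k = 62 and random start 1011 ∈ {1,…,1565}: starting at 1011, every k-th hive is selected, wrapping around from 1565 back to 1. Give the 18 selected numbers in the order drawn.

1011, 1073, 1135, 1197, 1259, 1321, 1383, 1445, 1507, 4, 66, 128, 190, 252, 314, 376, 438, 500

Selection 1: 1011
Selection 2: 1011 + 62 = 1073
Selection 3: 1073 + 62 = 1135
Selection 4: 1135 + 62 = 1197
Selection 5: 1197 + 62 = 1259
Selection 6: 1259 + 62 = 1321
Selection 7: 1321 + 62 = 1383
Selection 8: 1383 + 62 = 1445
Selection 9: 1445 + 62 = 1507
Selection 10: 1507 + 62 = 1569 → 1569 − 1565 = 4
Selection 11: 4 + 62 = 66
Selection 12: 66 + 62 = 128
Selection 13: 128 + 62 = 190
Selection 14: 190 + 62 = 252
Selection 15: 252 + 62 = 314
Selection 16: 314 + 62 = 376
Selection 17: 376 + 62 = 438
Selection 18: 438 + 62 = 500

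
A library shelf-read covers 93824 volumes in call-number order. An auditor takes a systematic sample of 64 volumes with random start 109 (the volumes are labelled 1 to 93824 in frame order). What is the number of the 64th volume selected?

92467

k = 93824/64 = 1466
64th selection = r + (64−1)·k = 109 + 63×1466 = 109 + 92358 = 92467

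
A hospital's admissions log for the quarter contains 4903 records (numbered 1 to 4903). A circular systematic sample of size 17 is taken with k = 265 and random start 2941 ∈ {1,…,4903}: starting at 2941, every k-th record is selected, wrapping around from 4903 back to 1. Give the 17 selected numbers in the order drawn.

2941, 3206, 3471, 3736, 4001, 4266, 4531, 4796, 158, 423, 688, 953, 1218, 1483, 1748, 2013, 2278

Selection 1: 2941
Selection 2: 2941 + 265 = 3206
Selection 3: 3206 + 265 = 3471
Selection 4: 3471 + 265 = 3736
Selection 5: 3736 + 265 = 4001
Selection 6: 4001 + 265 = 4266
Selection 7: 4266 + 265 = 4531
Selection 8: 4531 + 265 = 4796
Selection 9: 4796 + 265 = 5061 → 5061 − 4903 = 158
Selection 10: 158 + 265 = 423
Selection 11: 423 + 265 = 688
Selection 12: 688 + 265 = 953
Selection 13: 953 + 265 = 1218
Selection 14: 1218 + 265 = 1483
Selection 15: 1483 + 265 = 1748
Selection 16: 1748 + 265 = 2013
Selection 17: 2013 + 265 = 2278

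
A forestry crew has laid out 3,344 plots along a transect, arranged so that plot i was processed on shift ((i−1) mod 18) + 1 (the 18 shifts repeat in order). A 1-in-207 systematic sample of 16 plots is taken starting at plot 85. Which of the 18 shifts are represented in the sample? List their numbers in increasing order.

4, 13

Consecutive selections differ by k = 207, so their shift numbers differ by 207 mod 18 = 9.
gcd(207, 18) = 9, so the sample visits 18/9 = 2 distinct residues mod 18.
Start 85 is shift 13; the shifts hit are 4, 13.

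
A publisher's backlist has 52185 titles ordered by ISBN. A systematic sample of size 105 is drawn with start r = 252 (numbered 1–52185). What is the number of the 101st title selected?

49952

k = 52185/105 = 497
101st selection = r + (101−1)·k = 252 + 100×497 = 252 + 49700 = 49952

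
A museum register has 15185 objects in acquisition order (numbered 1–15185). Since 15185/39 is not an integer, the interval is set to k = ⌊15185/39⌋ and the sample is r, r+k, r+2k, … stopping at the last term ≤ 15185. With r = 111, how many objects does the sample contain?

39

k = ⌊15185/39⌋ = 389
Achieved size = ⌊(15185 − 111)/389⌋ + 1 = ⌊15074/389⌋ + 1 = 38 + 1 = 39
(last selection: 111 + 38×389 = 14893 ≤ 15185; next would be 15282 > 15185)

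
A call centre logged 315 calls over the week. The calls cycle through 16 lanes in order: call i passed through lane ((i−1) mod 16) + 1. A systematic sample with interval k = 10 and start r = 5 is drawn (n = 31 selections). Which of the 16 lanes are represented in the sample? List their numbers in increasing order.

Consecutive selections differ by k = 10, so their lane numbers differ by 10 mod 16 = 10.
gcd(10, 16) = 2, so the sample visits 16/2 = 8 distinct residues mod 16.
Start 5 is lane 5; the lanes hit are 1, 3, 5, 7, 9, 11, 13, 15.

1, 3, 5, 7, 9, 11, 13, 15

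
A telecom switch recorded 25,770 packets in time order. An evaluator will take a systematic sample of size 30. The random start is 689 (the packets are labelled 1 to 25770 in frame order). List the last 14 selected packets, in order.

14433, 15292, 16151, 17010, 17869, 18728, 19587, 20446, 21305, 22164, 23023, 23882, 24741, 25600

k = N/n = 25770/30 = 859
17th selection = 689 + 16×859 = 14433
18th: 14433 + 859 = 15292
19th: 15292 + 859 = 16151
20th: 16151 + 859 = 17010
21st: 17010 + 859 = 17869
22nd: 17869 + 859 = 18728
23rd: 18728 + 859 = 19587
24th: 19587 + 859 = 20446
25th: 20446 + 859 = 21305
26th: 21305 + 859 = 22164
27th: 22164 + 859 = 23023
28th: 23023 + 859 = 23882
29th: 23882 + 859 = 24741
30th: 24741 + 859 = 25600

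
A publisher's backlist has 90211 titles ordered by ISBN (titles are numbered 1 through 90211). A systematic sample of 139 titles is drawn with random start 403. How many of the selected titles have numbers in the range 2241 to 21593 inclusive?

30

k = 90211/139 = 649
First selection ≥ 2241: 403 + ⌈(2241−403)/649⌉·649 = 403 + 3×649 = 2350
Last selection ≤ 21593: 403 + ⌊(21593−403)/649⌋·649 = 403 + 32×649 = 21171
Count = 32 − 3 + 1 = 30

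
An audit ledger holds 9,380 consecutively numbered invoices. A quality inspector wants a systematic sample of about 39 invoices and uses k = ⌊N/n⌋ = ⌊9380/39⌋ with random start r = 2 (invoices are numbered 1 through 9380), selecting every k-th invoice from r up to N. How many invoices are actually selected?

40

k = ⌊9380/39⌋ = 240
Achieved size = ⌊(9380 − 2)/240⌋ + 1 = ⌊9378/240⌋ + 1 = 39 + 1 = 40
(last selection: 2 + 39×240 = 9362 ≤ 9380; next would be 9602 > 9380)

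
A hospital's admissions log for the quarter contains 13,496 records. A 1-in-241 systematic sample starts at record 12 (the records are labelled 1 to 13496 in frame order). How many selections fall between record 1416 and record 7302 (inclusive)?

25

k = 241
First selection ≥ 1416: 12 + ⌈(1416−12)/241⌉·241 = 12 + 6×241 = 1458
Last selection ≤ 7302: 12 + ⌊(7302−12)/241⌋·241 = 12 + 30×241 = 7242
Count = 30 − 6 + 1 = 25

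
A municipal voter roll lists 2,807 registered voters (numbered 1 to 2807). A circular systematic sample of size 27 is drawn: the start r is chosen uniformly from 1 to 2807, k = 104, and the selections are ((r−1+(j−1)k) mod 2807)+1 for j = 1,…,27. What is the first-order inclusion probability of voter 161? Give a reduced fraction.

For each position j, as r ranges over 1…2807 the j-th selection hits every voter exactly once, so voter 161 is selected for exactly 27 of the 2807 starts.
Inclusion probability = 27/2807.

27/2807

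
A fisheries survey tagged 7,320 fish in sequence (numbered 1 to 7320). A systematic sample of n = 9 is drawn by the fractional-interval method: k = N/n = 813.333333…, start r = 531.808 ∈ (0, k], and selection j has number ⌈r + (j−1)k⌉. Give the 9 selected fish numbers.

j=1: r + 0k = 531.808 → ⌈·⌉ = 532
j=2: r + 1k = 1345.141333… → ⌈·⌉ = 1346
j=3: r + 2k = 2158.474666… → ⌈·⌉ = 2159
j=4: r + 3k = 2971.808 → ⌈·⌉ = 2972
j=5: r + 4k = 3785.141333… → ⌈·⌉ = 3786
j=6: r + 5k = 4598.474666… → ⌈·⌉ = 4599
j=7: r + 6k = 5411.808 → ⌈·⌉ = 5412
j=8: r + 7k = 6225.141333… → ⌈·⌉ = 6226
j=9: r + 8k = 7038.474666… → ⌈·⌉ = 7039

532, 1346, 2159, 2972, 3786, 4599, 5412, 6226, 7039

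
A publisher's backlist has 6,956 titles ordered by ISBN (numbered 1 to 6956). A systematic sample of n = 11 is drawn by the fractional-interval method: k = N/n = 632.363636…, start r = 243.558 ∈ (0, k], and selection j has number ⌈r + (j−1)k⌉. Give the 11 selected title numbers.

j=1: r + 0k = 243.558 → ⌈·⌉ = 244
j=2: r + 1k = 875.921636… → ⌈·⌉ = 876
j=3: r + 2k = 1508.285272… → ⌈·⌉ = 1509
j=4: r + 3k = 2140.648909… → ⌈·⌉ = 2141
j=5: r + 4k = 2773.012545… → ⌈·⌉ = 2774
j=6: r + 5k = 3405.376181… → ⌈·⌉ = 3406
j=7: r + 6k = 4037.739818… → ⌈·⌉ = 4038
j=8: r + 7k = 4670.103454… → ⌈·⌉ = 4671
j=9: r + 8k = 5302.467090… → ⌈·⌉ = 5303
j=10: r + 9k = 5934.830727… → ⌈·⌉ = 5935
j=11: r + 10k = 6567.194363… → ⌈·⌉ = 6568

244, 876, 1509, 2141, 2774, 3406, 4038, 4671, 5303, 5935, 6568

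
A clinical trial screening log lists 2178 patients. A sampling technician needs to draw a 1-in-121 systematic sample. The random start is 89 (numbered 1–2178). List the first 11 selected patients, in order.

patient 1: 89
patient 2: 89 + 121 = 210
patient 3: 210 + 121 = 331
patient 4: 331 + 121 = 452
patient 5: 452 + 121 = 573
patient 6: 573 + 121 = 694
patient 7: 694 + 121 = 815
patient 8: 815 + 121 = 936
patient 9: 936 + 121 = 1057
patient 10: 1057 + 121 = 1178
patient 11: 1178 + 121 = 1299

89, 210, 331, 452, 573, 694, 815, 936, 1057, 1178, 1299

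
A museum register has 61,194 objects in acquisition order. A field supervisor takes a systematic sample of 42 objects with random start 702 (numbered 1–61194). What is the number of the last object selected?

k = 61194/42 = 1457
42nd selection = r + (42−1)·k = 702 + 41×1457 = 702 + 59737 = 60439

60439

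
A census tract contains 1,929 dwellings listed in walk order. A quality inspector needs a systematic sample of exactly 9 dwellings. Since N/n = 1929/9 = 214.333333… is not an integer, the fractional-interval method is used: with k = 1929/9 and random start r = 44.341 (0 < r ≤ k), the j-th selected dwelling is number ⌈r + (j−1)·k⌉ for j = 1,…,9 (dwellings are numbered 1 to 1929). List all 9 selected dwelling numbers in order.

j=1: r + 0k = 44.341 → ⌈·⌉ = 45
j=2: r + 1k = 258.674333… → ⌈·⌉ = 259
j=3: r + 2k = 473.007666… → ⌈·⌉ = 474
j=4: r + 3k = 687.341 → ⌈·⌉ = 688
j=5: r + 4k = 901.674333… → ⌈·⌉ = 902
j=6: r + 5k = 1116.007666… → ⌈·⌉ = 1117
j=7: r + 6k = 1330.341 → ⌈·⌉ = 1331
j=8: r + 7k = 1544.674333… → ⌈·⌉ = 1545
j=9: r + 8k = 1759.007666… → ⌈·⌉ = 1760

45, 259, 474, 688, 902, 1117, 1331, 1545, 1760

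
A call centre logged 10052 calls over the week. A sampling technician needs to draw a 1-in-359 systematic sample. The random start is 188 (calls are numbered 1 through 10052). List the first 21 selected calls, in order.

188, 547, 906, 1265, 1624, 1983, 2342, 2701, 3060, 3419, 3778, 4137, 4496, 4855, 5214, 5573, 5932, 6291, 6650, 7009, 7368

call 1: 188
call 2: 188 + 359 = 547
call 3: 547 + 359 = 906
call 4: 906 + 359 = 1265
call 5: 1265 + 359 = 1624
call 6: 1624 + 359 = 1983
call 7: 1983 + 359 = 2342
call 8: 2342 + 359 = 2701
call 9: 2701 + 359 = 3060
call 10: 3060 + 359 = 3419
call 11: 3419 + 359 = 3778
call 12: 3778 + 359 = 4137
call 13: 4137 + 359 = 4496
call 14: 4496 + 359 = 4855
call 15: 4855 + 359 = 5214
call 16: 5214 + 359 = 5573
call 17: 5573 + 359 = 5932
call 18: 5932 + 359 = 6291
call 19: 6291 + 359 = 6650
call 20: 6650 + 359 = 7009
call 21: 7009 + 359 = 7368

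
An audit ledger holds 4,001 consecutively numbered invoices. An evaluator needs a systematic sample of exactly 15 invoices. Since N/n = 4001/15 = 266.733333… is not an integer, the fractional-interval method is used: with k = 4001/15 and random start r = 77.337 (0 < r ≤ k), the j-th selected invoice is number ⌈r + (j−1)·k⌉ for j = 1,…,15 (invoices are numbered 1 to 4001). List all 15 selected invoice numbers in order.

j=1: r + 0k = 77.337 → ⌈·⌉ = 78
j=2: r + 1k = 344.070333… → ⌈·⌉ = 345
j=3: r + 2k = 610.803666… → ⌈·⌉ = 611
j=4: r + 3k = 877.537 → ⌈·⌉ = 878
j=5: r + 4k = 1144.270333… → ⌈·⌉ = 1145
j=6: r + 5k = 1411.003666… → ⌈·⌉ = 1412
j=7: r + 6k = 1677.737 → ⌈·⌉ = 1678
j=8: r + 7k = 1944.470333… → ⌈·⌉ = 1945
j=9: r + 8k = 2211.203666… → ⌈·⌉ = 2212
j=10: r + 9k = 2477.937 → ⌈·⌉ = 2478
j=11: r + 10k = 2744.670333… → ⌈·⌉ = 2745
j=12: r + 11k = 3011.403666… → ⌈·⌉ = 3012
j=13: r + 12k = 3278.137 → ⌈·⌉ = 3279
j=14: r + 13k = 3544.870333… → ⌈·⌉ = 3545
j=15: r + 14k = 3811.603666… → ⌈·⌉ = 3812

78, 345, 611, 878, 1145, 1412, 1678, 1945, 2212, 2478, 2745, 3012, 3279, 3545, 3812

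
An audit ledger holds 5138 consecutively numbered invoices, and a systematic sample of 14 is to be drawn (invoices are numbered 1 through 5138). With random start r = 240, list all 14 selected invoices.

k = N/n = 5138/14 = 367
invoice 1: 240
invoice 2: 240 + 367 = 607
invoice 3: 607 + 367 = 974
invoice 4: 974 + 367 = 1341
invoice 5: 1341 + 367 = 1708
invoice 6: 1708 + 367 = 2075
invoice 7: 2075 + 367 = 2442
invoice 8: 2442 + 367 = 2809
invoice 9: 2809 + 367 = 3176
invoice 10: 3176 + 367 = 3543
invoice 11: 3543 + 367 = 3910
invoice 12: 3910 + 367 = 4277
invoice 13: 4277 + 367 = 4644
invoice 14: 4644 + 367 = 5011

240, 607, 974, 1341, 1708, 2075, 2442, 2809, 3176, 3543, 3910, 4277, 4644, 5011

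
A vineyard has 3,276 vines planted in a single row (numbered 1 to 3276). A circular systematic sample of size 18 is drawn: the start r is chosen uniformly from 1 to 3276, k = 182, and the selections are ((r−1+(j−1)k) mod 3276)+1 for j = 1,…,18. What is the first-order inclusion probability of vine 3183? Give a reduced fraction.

1/182

For each position j, as r ranges over 1…3276 the j-th selection hits every vine exactly once, so vine 3183 is selected for exactly 18 of the 3276 starts.
Inclusion probability = 18/3276 = 1/182.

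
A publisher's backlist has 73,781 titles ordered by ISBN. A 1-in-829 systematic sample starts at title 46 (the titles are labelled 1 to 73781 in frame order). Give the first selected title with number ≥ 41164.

k = 829
Steps past start: ⌈(41164 − 46)/829⌉ = ⌈41118/829⌉ = 50
Selected title: 46 + 50×829 = 41496

41496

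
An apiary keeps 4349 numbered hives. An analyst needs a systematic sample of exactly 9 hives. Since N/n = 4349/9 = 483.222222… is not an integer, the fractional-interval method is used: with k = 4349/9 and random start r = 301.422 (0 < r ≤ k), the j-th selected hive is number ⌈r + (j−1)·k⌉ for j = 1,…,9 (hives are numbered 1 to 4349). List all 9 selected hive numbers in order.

j=1: r + 0k = 301.422 → ⌈·⌉ = 302
j=2: r + 1k = 784.644222… → ⌈·⌉ = 785
j=3: r + 2k = 1267.866444… → ⌈·⌉ = 1268
j=4: r + 3k = 1751.088666… → ⌈·⌉ = 1752
j=5: r + 4k = 2234.310888… → ⌈·⌉ = 2235
j=6: r + 5k = 2717.533111… → ⌈·⌉ = 2718
j=7: r + 6k = 3200.755333… → ⌈·⌉ = 3201
j=8: r + 7k = 3683.977555… → ⌈·⌉ = 3684
j=9: r + 8k = 4167.199777… → ⌈·⌉ = 4168

302, 785, 1268, 1752, 2235, 2718, 3201, 3684, 4168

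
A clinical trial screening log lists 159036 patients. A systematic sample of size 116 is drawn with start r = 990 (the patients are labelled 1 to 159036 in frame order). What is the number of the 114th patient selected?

155913

k = 159036/116 = 1371
114th selection = r + (114−1)·k = 990 + 113×1371 = 990 + 154923 = 155913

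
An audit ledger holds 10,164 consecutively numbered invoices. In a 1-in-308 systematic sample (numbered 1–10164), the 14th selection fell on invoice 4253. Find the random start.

249

k = 308
r = 4253 − (14−1)×308 = 4253 − 4004 = 249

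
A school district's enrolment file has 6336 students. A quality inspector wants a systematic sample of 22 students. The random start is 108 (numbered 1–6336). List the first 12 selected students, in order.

k = N/n = 6336/22 = 288
student 1: 108
student 2: 108 + 288 = 396
student 3: 396 + 288 = 684
student 4: 684 + 288 = 972
student 5: 972 + 288 = 1260
student 6: 1260 + 288 = 1548
student 7: 1548 + 288 = 1836
student 8: 1836 + 288 = 2124
student 9: 2124 + 288 = 2412
student 10: 2412 + 288 = 2700
student 11: 2700 + 288 = 2988
student 12: 2988 + 288 = 3276

108, 396, 684, 972, 1260, 1548, 1836, 2124, 2412, 2700, 2988, 3276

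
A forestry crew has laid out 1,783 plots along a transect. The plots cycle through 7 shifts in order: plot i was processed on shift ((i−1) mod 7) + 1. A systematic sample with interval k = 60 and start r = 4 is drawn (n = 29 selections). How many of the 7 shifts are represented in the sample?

7

Consecutive selections differ by k = 60, so their shift numbers differ by 60 mod 7 = 4.
gcd(60, 7) = 1, so the sample visits 7/1 = 7 distinct residues mod 7.
Start 4 is shift 4; the shifts hit are 1, 2, 3, 4, 5, 6, 7.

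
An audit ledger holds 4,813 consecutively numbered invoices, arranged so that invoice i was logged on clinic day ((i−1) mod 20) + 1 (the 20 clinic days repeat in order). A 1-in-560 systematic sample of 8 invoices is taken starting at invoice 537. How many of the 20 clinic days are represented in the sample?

1

Consecutive selections differ by k = 560, so their clinic day numbers differ by 560 mod 20 = 0.
gcd(560, 20) = 20, so the sample visits 20/20 = 1 distinct residues mod 20.
Start 537 is clinic day 17; the clinic days hit are 17.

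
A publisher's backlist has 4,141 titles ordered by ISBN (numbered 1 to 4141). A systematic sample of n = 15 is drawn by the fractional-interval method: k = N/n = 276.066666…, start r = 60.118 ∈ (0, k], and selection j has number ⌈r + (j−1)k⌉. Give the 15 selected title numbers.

61, 337, 613, 889, 1165, 1441, 1717, 1993, 2269, 2545, 2821, 3097, 3373, 3649, 3926

j=1: r + 0k = 60.118 → ⌈·⌉ = 61
j=2: r + 1k = 336.184666… → ⌈·⌉ = 337
j=3: r + 2k = 612.251333… → ⌈·⌉ = 613
j=4: r + 3k = 888.318 → ⌈·⌉ = 889
j=5: r + 4k = 1164.384666… → ⌈·⌉ = 1165
j=6: r + 5k = 1440.451333… → ⌈·⌉ = 1441
j=7: r + 6k = 1716.518 → ⌈·⌉ = 1717
j=8: r + 7k = 1992.584666… → ⌈·⌉ = 1993
j=9: r + 8k = 2268.651333… → ⌈·⌉ = 2269
j=10: r + 9k = 2544.718 → ⌈·⌉ = 2545
j=11: r + 10k = 2820.784666… → ⌈·⌉ = 2821
j=12: r + 11k = 3096.851333… → ⌈·⌉ = 3097
j=13: r + 12k = 3372.918 → ⌈·⌉ = 3373
j=14: r + 13k = 3648.984666… → ⌈·⌉ = 3649
j=15: r + 14k = 3925.051333… → ⌈·⌉ = 3926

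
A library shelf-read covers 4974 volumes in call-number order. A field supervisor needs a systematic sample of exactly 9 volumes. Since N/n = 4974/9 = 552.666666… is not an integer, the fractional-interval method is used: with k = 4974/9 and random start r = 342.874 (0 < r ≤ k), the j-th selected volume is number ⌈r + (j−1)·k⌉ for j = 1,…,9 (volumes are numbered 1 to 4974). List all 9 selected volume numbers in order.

j=1: r + 0k = 342.874 → ⌈·⌉ = 343
j=2: r + 1k = 895.540666… → ⌈·⌉ = 896
j=3: r + 2k = 1448.207333… → ⌈·⌉ = 1449
j=4: r + 3k = 2000.874 → ⌈·⌉ = 2001
j=5: r + 4k = 2553.540666… → ⌈·⌉ = 2554
j=6: r + 5k = 3106.207333… → ⌈·⌉ = 3107
j=7: r + 6k = 3658.874 → ⌈·⌉ = 3659
j=8: r + 7k = 4211.540666… → ⌈·⌉ = 4212
j=9: r + 8k = 4764.207333… → ⌈·⌉ = 4765

343, 896, 1449, 2001, 2554, 3107, 3659, 4212, 4765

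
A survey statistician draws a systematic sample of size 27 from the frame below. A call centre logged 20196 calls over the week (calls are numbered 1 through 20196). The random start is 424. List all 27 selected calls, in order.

k = N/n = 20196/27 = 748
call 1: 424
call 2: 424 + 748 = 1172
call 3: 1172 + 748 = 1920
call 4: 1920 + 748 = 2668
call 5: 2668 + 748 = 3416
call 6: 3416 + 748 = 4164
call 7: 4164 + 748 = 4912
call 8: 4912 + 748 = 5660
call 9: 5660 + 748 = 6408
call 10: 6408 + 748 = 7156
call 11: 7156 + 748 = 7904
call 12: 7904 + 748 = 8652
call 13: 8652 + 748 = 9400
call 14: 9400 + 748 = 10148
call 15: 10148 + 748 = 10896
call 16: 10896 + 748 = 11644
call 17: 11644 + 748 = 12392
call 18: 12392 + 748 = 13140
call 19: 13140 + 748 = 13888
call 20: 13888 + 748 = 14636
call 21: 14636 + 748 = 15384
call 22: 15384 + 748 = 16132
call 23: 16132 + 748 = 16880
call 24: 16880 + 748 = 17628
call 25: 17628 + 748 = 18376
call 26: 18376 + 748 = 19124
call 27: 19124 + 748 = 19872

424, 1172, 1920, 2668, 3416, 4164, 4912, 5660, 6408, 7156, 7904, 8652, 9400, 10148, 10896, 11644, 12392, 13140, 13888, 14636, 15384, 16132, 16880, 17628, 18376, 19124, 19872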